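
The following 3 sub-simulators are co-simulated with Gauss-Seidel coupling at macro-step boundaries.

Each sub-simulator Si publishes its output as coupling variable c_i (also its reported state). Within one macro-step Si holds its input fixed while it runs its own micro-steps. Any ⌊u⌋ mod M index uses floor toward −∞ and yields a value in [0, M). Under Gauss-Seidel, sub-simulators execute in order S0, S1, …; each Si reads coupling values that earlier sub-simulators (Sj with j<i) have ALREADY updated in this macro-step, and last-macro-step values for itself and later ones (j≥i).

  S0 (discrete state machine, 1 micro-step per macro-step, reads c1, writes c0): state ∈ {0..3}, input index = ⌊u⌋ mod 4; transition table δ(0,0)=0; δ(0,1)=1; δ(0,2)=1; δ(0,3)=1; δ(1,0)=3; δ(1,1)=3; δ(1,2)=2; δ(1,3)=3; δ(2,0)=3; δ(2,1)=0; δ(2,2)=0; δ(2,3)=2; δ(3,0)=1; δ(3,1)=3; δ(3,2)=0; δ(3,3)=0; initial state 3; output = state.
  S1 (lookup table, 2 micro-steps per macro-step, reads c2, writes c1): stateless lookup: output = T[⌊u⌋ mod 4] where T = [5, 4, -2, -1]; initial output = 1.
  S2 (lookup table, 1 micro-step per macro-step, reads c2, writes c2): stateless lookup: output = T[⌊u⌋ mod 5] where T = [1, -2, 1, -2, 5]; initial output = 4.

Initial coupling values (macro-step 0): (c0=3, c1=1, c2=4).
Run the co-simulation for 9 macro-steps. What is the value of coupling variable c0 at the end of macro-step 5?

macro 1: S0 reads c1=1 → after 1×micro: 3; S1 reads c2=4 → after 2×micro: 5; S2 reads c2=4 → after 1×micro: 5 ⇒ (c0=3, c1=5, c2=5)
macro 2: S0 reads c1=5 → after 1×micro: 3; S1 reads c2=5 → after 2×micro: 4; S2 reads c2=5 → after 1×micro: 1 ⇒ (c0=3, c1=4, c2=1)
macro 3: S0 reads c1=4 → after 1×micro: 1; S1 reads c2=1 → after 2×micro: 4; S2 reads c2=1 → after 1×micro: -2 ⇒ (c0=1, c1=4, c2=-2)
macro 4: S0 reads c1=4 → after 1×micro: 3; S1 reads c2=-2 → after 2×micro: -2; S2 reads c2=-2 → after 1×micro: -2 ⇒ (c0=3, c1=-2, c2=-2)
macro 5: S0 reads c1=-2 → after 1×micro: 0; S1 reads c2=-2 → after 2×micro: -2; S2 reads c2=-2 → after 1×micro: -2 ⇒ (c0=0, c1=-2, c2=-2)
macro 6: S0 reads c1=-2 → after 1×micro: 1; S1 reads c2=-2 → after 2×micro: -2; S2 reads c2=-2 → after 1×micro: -2 ⇒ (c0=1, c1=-2, c2=-2)
macro 7: S0 reads c1=-2 → after 1×micro: 2; S1 reads c2=-2 → after 2×micro: -2; S2 reads c2=-2 → after 1×micro: -2 ⇒ (c0=2, c1=-2, c2=-2)
macro 8: S0 reads c1=-2 → after 1×micro: 0; S1 reads c2=-2 → after 2×micro: -2; S2 reads c2=-2 → after 1×micro: -2 ⇒ (c0=0, c1=-2, c2=-2)
macro 9: S0 reads c1=-2 → after 1×micro: 1; S1 reads c2=-2 → after 2×micro: -2; S2 reads c2=-2 → after 1×micro: -2 ⇒ (c0=1, c1=-2, c2=-2)

c0 at macro-step 5 = 0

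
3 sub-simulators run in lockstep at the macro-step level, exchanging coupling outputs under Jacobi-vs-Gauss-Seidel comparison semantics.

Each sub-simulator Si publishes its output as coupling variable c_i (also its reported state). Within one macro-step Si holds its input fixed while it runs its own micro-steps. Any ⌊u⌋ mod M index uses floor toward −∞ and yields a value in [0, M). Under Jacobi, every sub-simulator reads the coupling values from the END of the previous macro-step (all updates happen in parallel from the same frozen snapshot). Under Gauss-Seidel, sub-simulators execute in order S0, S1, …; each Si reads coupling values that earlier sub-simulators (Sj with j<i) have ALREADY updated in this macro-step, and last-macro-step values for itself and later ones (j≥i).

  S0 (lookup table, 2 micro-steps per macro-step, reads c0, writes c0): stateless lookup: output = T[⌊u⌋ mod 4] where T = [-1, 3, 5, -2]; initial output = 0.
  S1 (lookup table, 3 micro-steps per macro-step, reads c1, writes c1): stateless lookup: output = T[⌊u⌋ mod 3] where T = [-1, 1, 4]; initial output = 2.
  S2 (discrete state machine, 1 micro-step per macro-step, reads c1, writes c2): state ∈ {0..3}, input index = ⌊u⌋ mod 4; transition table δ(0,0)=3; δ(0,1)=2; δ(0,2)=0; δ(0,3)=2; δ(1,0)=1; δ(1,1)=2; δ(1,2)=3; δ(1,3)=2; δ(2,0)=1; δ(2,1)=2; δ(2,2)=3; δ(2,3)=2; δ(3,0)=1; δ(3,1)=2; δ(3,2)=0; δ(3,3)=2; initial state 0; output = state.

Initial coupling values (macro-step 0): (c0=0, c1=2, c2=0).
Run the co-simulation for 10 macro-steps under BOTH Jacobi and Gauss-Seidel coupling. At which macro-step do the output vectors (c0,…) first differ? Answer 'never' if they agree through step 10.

first divergence at macro-step: 1

[Jacobi] macro 1: S0 reads c0=0 → after 2×micro: -1; S1 reads c1=2 → after 3×micro: 4; S2 reads c1=2 → after 1×micro: 0 ⇒ (c0=-1, c1=4, c2=0)
[Jacobi] macro 2: S0 reads c0=-1 → after 2×micro: -2; S1 reads c1=4 → after 3×micro: 1; S2 reads c1=4 → after 1×micro: 3 ⇒ (c0=-2, c1=1, c2=3)
[Jacobi] macro 3: S0 reads c0=-2 → after 2×micro: 5; S1 reads c1=1 → after 3×micro: 1; S2 reads c1=1 → after 1×micro: 2 ⇒ (c0=5, c1=1, c2=2)
[Jacobi] macro 4: S0 reads c0=5 → after 2×micro: 3; S1 reads c1=1 → after 3×micro: 1; S2 reads c1=1 → after 1×micro: 2 ⇒ (c0=3, c1=1, c2=2)
[Jacobi] macro 5: S0 reads c0=3 → after 2×micro: -2; S1 reads c1=1 → after 3×micro: 1; S2 reads c1=1 → after 1×micro: 2 ⇒ (c0=-2, c1=1, c2=2)
[Jacobi] macro 6: S0 reads c0=-2 → after 2×micro: 5; S1 reads c1=1 → after 3×micro: 1; S2 reads c1=1 → after 1×micro: 2 ⇒ (c0=5, c1=1, c2=2)
[Jacobi] macro 7: S0 reads c0=5 → after 2×micro: 3; S1 reads c1=1 → after 3×micro: 1; S2 reads c1=1 → after 1×micro: 2 ⇒ (c0=3, c1=1, c2=2)
[Jacobi] macro 8: S0 reads c0=3 → after 2×micro: -2; S1 reads c1=1 → after 3×micro: 1; S2 reads c1=1 → after 1×micro: 2 ⇒ (c0=-2, c1=1, c2=2)
[Jacobi] macro 9: S0 reads c0=-2 → after 2×micro: 5; S1 reads c1=1 → after 3×micro: 1; S2 reads c1=1 → after 1×micro: 2 ⇒ (c0=5, c1=1, c2=2)
[Jacobi] macro 10: S0 reads c0=5 → after 2×micro: 3; S1 reads c1=1 → after 3×micro: 1; S2 reads c1=1 → after 1×micro: 2 ⇒ (c0=3, c1=1, c2=2)
[Gauss-Seidel] macro 1: S0 reads c0=0 → after 2×micro: -1; S1 reads c1=2 → after 3×micro: 4; S2 reads c1=4 → after 1×micro: 3 ⇒ (c0=-1, c1=4, c2=3)
[Gauss-Seidel] macro 2: S0 reads c0=-1 → after 2×micro: -2; S1 reads c1=4 → after 3×micro: 1; S2 reads c1=1 → after 1×micro: 2 ⇒ (c0=-2, c1=1, c2=2)
[Gauss-Seidel] macro 3: S0 reads c0=-2 → after 2×micro: 5; S1 reads c1=1 → after 3×micro: 1; S2 reads c1=1 → after 1×micro: 2 ⇒ (c0=5, c1=1, c2=2)
[Gauss-Seidel] macro 4: S0 reads c0=5 → after 2×micro: 3; S1 reads c1=1 → after 3×micro: 1; S2 reads c1=1 → after 1×micro: 2 ⇒ (c0=3, c1=1, c2=2)
[Gauss-Seidel] macro 5: S0 reads c0=3 → after 2×micro: -2; S1 reads c1=1 → after 3×micro: 1; S2 reads c1=1 → after 1×micro: 2 ⇒ (c0=-2, c1=1, c2=2)
[Gauss-Seidel] macro 6: S0 reads c0=-2 → after 2×micro: 5; S1 reads c1=1 → after 3×micro: 1; S2 reads c1=1 → after 1×micro: 2 ⇒ (c0=5, c1=1, c2=2)
[Gauss-Seidel] macro 7: S0 reads c0=5 → after 2×micro: 3; S1 reads c1=1 → after 3×micro: 1; S2 reads c1=1 → after 1×micro: 2 ⇒ (c0=3, c1=1, c2=2)
[Gauss-Seidel] macro 8: S0 reads c0=3 → after 2×micro: -2; S1 reads c1=1 → after 3×micro: 1; S2 reads c1=1 → after 1×micro: 2 ⇒ (c0=-2, c1=1, c2=2)
[Gauss-Seidel] macro 9: S0 reads c0=-2 → after 2×micro: 5; S1 reads c1=1 → after 3×micro: 1; S2 reads c1=1 → after 1×micro: 2 ⇒ (c0=5, c1=1, c2=2)
[Gauss-Seidel] macro 10: S0 reads c0=5 → after 2×micro: 3; S1 reads c1=1 → after 3×micro: 1; S2 reads c1=1 → after 1×micro: 2 ⇒ (c0=3, c1=1, c2=2)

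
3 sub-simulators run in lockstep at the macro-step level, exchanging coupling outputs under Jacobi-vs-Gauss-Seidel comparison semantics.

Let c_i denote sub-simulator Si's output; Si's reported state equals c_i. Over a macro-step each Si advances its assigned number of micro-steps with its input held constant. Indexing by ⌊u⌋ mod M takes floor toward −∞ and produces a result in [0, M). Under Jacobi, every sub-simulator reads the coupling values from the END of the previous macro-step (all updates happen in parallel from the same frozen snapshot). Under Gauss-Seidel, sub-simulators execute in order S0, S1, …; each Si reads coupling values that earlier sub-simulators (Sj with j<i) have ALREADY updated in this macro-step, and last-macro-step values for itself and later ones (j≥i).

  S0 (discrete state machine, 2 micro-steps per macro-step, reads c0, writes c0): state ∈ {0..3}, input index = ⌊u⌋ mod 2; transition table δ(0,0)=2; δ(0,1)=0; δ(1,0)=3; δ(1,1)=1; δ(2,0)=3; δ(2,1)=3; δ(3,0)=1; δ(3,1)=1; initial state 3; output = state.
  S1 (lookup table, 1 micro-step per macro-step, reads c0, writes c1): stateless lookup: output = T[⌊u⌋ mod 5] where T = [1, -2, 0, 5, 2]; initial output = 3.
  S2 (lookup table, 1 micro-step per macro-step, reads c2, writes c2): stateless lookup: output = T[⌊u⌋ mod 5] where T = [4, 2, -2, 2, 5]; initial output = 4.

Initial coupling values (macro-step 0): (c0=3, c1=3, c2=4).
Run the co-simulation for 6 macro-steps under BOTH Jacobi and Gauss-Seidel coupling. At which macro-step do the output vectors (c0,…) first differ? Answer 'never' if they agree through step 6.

[Jacobi] macro 1: S0 reads c0=3 → after 2×micro: 1; S1 reads c0=3 → after 1×micro: 5; S2 reads c2=4 → after 1×micro: 5 ⇒ (c0=1, c1=5, c2=5)
[Jacobi] macro 2: S0 reads c0=1 → after 2×micro: 1; S1 reads c0=1 → after 1×micro: -2; S2 reads c2=5 → after 1×micro: 4 ⇒ (c0=1, c1=-2, c2=4)
[Jacobi] macro 3: S0 reads c0=1 → after 2×micro: 1; S1 reads c0=1 → after 1×micro: -2; S2 reads c2=4 → after 1×micro: 5 ⇒ (c0=1, c1=-2, c2=5)
[Jacobi] macro 4: S0 reads c0=1 → after 2×micro: 1; S1 reads c0=1 → after 1×micro: -2; S2 reads c2=5 → after 1×micro: 4 ⇒ (c0=1, c1=-2, c2=4)
[Jacobi] macro 5: S0 reads c0=1 → after 2×micro: 1; S1 reads c0=1 → after 1×micro: -2; S2 reads c2=4 → after 1×micro: 5 ⇒ (c0=1, c1=-2, c2=5)
[Jacobi] macro 6: S0 reads c0=1 → after 2×micro: 1; S1 reads c0=1 → after 1×micro: -2; S2 reads c2=5 → after 1×micro: 4 ⇒ (c0=1, c1=-2, c2=4)
[Gauss-Seidel] macro 1: S0 reads c0=3 → after 2×micro: 1; S1 reads c0=1 → after 1×micro: -2; S2 reads c2=4 → after 1×micro: 5 ⇒ (c0=1, c1=-2, c2=5)
[Gauss-Seidel] macro 2: S0 reads c0=1 → after 2×micro: 1; S1 reads c0=1 → after 1×micro: -2; S2 reads c2=5 → after 1×micro: 4 ⇒ (c0=1, c1=-2, c2=4)
[Gauss-Seidel] macro 3: S0 reads c0=1 → after 2×micro: 1; S1 reads c0=1 → after 1×micro: -2; S2 reads c2=4 → after 1×micro: 5 ⇒ (c0=1, c1=-2, c2=5)
[Gauss-Seidel] macro 4: S0 reads c0=1 → after 2×micro: 1; S1 reads c0=1 → after 1×micro: -2; S2 reads c2=5 → after 1×micro: 4 ⇒ (c0=1, c1=-2, c2=4)
[Gauss-Seidel] macro 5: S0 reads c0=1 → after 2×micro: 1; S1 reads c0=1 → after 1×micro: -2; S2 reads c2=4 → after 1×micro: 5 ⇒ (c0=1, c1=-2, c2=5)
[Gauss-Seidel] macro 6: S0 reads c0=1 → after 2×micro: 1; S1 reads c0=1 → after 1×micro: -2; S2 reads c2=5 → after 1×micro: 4 ⇒ (c0=1, c1=-2, c2=4)

first divergence at macro-step: 1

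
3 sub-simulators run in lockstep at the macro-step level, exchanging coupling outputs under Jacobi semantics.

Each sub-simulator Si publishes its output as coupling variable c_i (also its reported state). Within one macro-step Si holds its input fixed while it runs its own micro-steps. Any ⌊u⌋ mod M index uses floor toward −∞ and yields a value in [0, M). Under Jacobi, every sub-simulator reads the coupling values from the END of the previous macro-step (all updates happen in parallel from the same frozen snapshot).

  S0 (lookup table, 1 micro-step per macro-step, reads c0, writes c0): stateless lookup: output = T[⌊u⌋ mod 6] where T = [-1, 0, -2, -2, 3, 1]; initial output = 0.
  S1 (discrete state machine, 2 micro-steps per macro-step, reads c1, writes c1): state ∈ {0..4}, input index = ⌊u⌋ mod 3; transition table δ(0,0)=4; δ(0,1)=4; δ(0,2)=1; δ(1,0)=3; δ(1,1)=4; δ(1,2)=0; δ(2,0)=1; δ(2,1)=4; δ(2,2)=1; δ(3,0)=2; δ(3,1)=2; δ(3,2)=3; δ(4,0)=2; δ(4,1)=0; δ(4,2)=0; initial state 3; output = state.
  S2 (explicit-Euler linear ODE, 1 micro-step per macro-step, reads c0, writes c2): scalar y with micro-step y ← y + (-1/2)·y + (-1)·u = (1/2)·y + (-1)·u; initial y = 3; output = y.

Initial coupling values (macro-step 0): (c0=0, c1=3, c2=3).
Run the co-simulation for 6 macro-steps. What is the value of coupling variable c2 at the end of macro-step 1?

macro 1: S0 reads c0=0 → after 1×micro: -1; S1 reads c1=3 → after 2×micro: 1; S2 reads c0=0 → after 1×micro: 3/2 ⇒ (c0=-1, c1=1, c2=3/2)
macro 2: S0 reads c0=-1 → after 1×micro: 1; S1 reads c1=1 → after 2×micro: 0; S2 reads c0=-1 → after 1×micro: 7/4 ⇒ (c0=1, c1=0, c2=7/4)
macro 3: S0 reads c0=1 → after 1×micro: 0; S1 reads c1=0 → after 2×micro: 2; S2 reads c0=1 → after 1×micro: -1/8 ⇒ (c0=0, c1=2, c2=-1/8)
macro 4: S0 reads c0=0 → after 1×micro: -1; S1 reads c1=2 → after 2×micro: 0; S2 reads c0=0 → after 1×micro: -1/16 ⇒ (c0=-1, c1=0, c2=-1/16)
macro 5: S0 reads c0=-1 → after 1×micro: 1; S1 reads c1=0 → after 2×micro: 2; S2 reads c0=-1 → after 1×micro: 31/32 ⇒ (c0=1, c1=2, c2=31/32)
macro 6: S0 reads c0=1 → after 1×micro: 0; S1 reads c1=2 → after 2×micro: 0; S2 reads c0=1 → after 1×micro: -33/64 ⇒ (c0=0, c1=0, c2=-33/64)

c2 at macro-step 1 = 3/2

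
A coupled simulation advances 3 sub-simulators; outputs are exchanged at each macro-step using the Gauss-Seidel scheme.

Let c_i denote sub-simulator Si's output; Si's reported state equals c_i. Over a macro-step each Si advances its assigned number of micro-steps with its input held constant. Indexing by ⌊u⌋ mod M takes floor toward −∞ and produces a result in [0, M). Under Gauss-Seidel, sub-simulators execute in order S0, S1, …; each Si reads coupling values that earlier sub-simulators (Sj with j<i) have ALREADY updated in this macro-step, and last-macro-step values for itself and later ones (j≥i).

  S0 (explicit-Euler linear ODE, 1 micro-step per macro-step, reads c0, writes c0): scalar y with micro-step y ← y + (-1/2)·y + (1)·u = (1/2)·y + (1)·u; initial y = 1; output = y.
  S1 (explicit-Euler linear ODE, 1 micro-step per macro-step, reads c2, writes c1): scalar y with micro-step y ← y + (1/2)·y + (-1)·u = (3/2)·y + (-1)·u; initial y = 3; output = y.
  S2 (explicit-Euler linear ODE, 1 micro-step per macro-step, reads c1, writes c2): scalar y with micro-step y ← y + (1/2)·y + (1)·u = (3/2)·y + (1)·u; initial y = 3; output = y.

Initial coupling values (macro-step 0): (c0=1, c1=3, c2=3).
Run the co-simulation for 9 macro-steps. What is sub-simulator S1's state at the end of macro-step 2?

S1 state at macro-step 2 = -15/4

macro 1: S0 reads c0=1 → after 1×micro: 3/2; S1 reads c2=3 → after 1×micro: 3/2; S2 reads c1=3/2 → after 1×micro: 6 ⇒ (c0=3/2, c1=3/2, c2=6)
macro 2: S0 reads c0=3/2 → after 1×micro: 9/4; S1 reads c2=6 → after 1×micro: -15/4; S2 reads c1=-15/4 → after 1×micro: 21/4 ⇒ (c0=9/4, c1=-15/4, c2=21/4)
macro 3: S0 reads c0=9/4 → after 1×micro: 27/8; S1 reads c2=21/4 → after 1×micro: -87/8; S2 reads c1=-87/8 → after 1×micro: -3 ⇒ (c0=27/8, c1=-87/8, c2=-3)
macro 4: S0 reads c0=27/8 → after 1×micro: 81/16; S1 reads c2=-3 → after 1×micro: -213/16; S2 reads c1=-213/16 → after 1×micro: -285/16 ⇒ (c0=81/16, c1=-213/16, c2=-285/16)
macro 5: S0 reads c0=81/16 → after 1×micro: 243/32; S1 reads c2=-285/16 → after 1×micro: -69/32; S2 reads c1=-69/32 → after 1×micro: -231/8 ⇒ (c0=243/32, c1=-69/32, c2=-231/8)
macro 6: S0 reads c0=243/32 → after 1×micro: 729/64; S1 reads c2=-231/8 → after 1×micro: 1641/64; S2 reads c1=1641/64 → after 1×micro: -1131/64 ⇒ (c0=729/64, c1=1641/64, c2=-1131/64)
macro 7: S0 reads c0=729/64 → after 1×micro: 2187/128; S1 reads c2=-1131/64 → after 1×micro: 7185/128; S2 reads c1=7185/128 → after 1×micro: 237/8 ⇒ (c0=2187/128, c1=7185/128, c2=237/8)
macro 8: S0 reads c0=2187/128 → after 1×micro: 6561/256; S1 reads c2=237/8 → after 1×micro: 13971/256; S2 reads c1=13971/256 → after 1×micro: 25347/256 ⇒ (c0=6561/256, c1=13971/256, c2=25347/256)
macro 9: S0 reads c0=6561/256 → after 1×micro: 19683/512; S1 reads c2=25347/256 → after 1×micro: -8781/512; S2 reads c1=-8781/512 → after 1×micro: 16815/128 ⇒ (c0=19683/512, c1=-8781/512, c2=16815/128)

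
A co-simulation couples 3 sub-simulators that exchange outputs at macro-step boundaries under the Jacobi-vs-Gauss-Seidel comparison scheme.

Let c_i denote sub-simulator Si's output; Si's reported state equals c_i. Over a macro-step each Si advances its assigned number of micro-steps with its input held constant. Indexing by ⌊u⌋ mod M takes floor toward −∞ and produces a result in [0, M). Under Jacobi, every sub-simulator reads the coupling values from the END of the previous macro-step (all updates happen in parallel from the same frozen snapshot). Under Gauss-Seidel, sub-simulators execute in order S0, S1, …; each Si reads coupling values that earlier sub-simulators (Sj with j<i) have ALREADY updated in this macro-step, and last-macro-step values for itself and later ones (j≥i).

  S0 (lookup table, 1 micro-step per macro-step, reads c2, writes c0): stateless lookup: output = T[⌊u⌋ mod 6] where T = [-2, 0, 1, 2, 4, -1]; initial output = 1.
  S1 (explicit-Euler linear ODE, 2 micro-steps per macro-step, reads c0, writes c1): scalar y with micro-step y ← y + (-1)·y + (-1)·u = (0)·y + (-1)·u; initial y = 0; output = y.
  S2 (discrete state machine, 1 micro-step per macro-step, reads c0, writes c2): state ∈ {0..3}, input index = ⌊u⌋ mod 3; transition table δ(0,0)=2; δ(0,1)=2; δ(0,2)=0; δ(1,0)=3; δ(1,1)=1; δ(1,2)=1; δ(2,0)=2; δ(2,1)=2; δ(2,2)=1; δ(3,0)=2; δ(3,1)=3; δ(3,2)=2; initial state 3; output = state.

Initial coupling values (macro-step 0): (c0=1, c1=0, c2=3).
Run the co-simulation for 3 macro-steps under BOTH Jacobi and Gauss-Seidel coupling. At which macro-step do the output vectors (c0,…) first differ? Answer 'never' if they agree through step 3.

first divergence at macro-step: 1

[Jacobi] macro 1: S0 reads c2=3 → after 1×micro: 2; S1 reads c0=1 → after 2×micro: -1; S2 reads c0=1 → after 1×micro: 3 ⇒ (c0=2, c1=-1, c2=3)
[Jacobi] macro 2: S0 reads c2=3 → after 1×micro: 2; S1 reads c0=2 → after 2×micro: -2; S2 reads c0=2 → after 1×micro: 2 ⇒ (c0=2, c1=-2, c2=2)
[Jacobi] macro 3: S0 reads c2=2 → after 1×micro: 1; S1 reads c0=2 → after 2×micro: -2; S2 reads c0=2 → after 1×micro: 1 ⇒ (c0=1, c1=-2, c2=1)
[Gauss-Seidel] macro 1: S0 reads c2=3 → after 1×micro: 2; S1 reads c0=2 → after 2×micro: -2; S2 reads c0=2 → after 1×micro: 2 ⇒ (c0=2, c1=-2, c2=2)
[Gauss-Seidel] macro 2: S0 reads c2=2 → after 1×micro: 1; S1 reads c0=1 → after 2×micro: -1; S2 reads c0=1 → after 1×micro: 2 ⇒ (c0=1, c1=-1, c2=2)
[Gauss-Seidel] macro 3: S0 reads c2=2 → after 1×micro: 1; S1 reads c0=1 → after 2×micro: -1; S2 reads c0=1 → after 1×micro: 2 ⇒ (c0=1, c1=-1, c2=2)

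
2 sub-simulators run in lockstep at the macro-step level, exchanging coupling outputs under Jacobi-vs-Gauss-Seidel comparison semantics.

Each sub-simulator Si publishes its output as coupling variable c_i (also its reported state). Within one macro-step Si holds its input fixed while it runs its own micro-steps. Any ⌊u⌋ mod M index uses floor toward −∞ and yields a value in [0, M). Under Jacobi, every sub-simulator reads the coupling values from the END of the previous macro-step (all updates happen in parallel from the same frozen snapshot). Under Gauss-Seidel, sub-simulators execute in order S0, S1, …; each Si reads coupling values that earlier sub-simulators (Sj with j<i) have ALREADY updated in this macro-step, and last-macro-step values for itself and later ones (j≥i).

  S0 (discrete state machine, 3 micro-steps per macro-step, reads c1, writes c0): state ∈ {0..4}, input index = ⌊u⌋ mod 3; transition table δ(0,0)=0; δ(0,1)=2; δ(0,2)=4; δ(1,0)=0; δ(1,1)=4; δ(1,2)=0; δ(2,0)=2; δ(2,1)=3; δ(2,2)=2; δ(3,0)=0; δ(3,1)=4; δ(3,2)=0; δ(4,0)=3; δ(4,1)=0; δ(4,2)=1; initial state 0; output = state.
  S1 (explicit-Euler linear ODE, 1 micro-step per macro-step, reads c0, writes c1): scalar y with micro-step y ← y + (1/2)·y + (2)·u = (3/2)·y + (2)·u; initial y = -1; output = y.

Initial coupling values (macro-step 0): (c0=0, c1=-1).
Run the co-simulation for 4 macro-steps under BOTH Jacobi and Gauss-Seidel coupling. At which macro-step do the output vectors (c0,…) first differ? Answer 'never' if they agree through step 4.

[Jacobi] macro 1: S0 reads c1=-1 → after 3×micro: 0; S1 reads c0=0 → after 1×micro: -3/2 ⇒ (c0=0, c1=-3/2)
[Jacobi] macro 2: S0 reads c1=-3/2 → after 3×micro: 4; S1 reads c0=0 → after 1×micro: -9/4 ⇒ (c0=4, c1=-9/4)
[Jacobi] macro 3: S0 reads c1=-9/4 → after 3×micro: 0; S1 reads c0=4 → after 1×micro: 37/8 ⇒ (c0=0, c1=37/8)
[Jacobi] macro 4: S0 reads c1=37/8 → after 3×micro: 4; S1 reads c0=0 → after 1×micro: 111/16 ⇒ (c0=4, c1=111/16)
[Gauss-Seidel] macro 1: S0 reads c1=-1 → after 3×micro: 0; S1 reads c0=0 → after 1×micro: -3/2 ⇒ (c0=0, c1=-3/2)
[Gauss-Seidel] macro 2: S0 reads c1=-3/2 → after 3×micro: 4; S1 reads c0=4 → after 1×micro: 23/4 ⇒ (c0=4, c1=23/4)
[Gauss-Seidel] macro 3: S0 reads c1=23/4 → after 3×micro: 4; S1 reads c0=4 → after 1×micro: 133/8 ⇒ (c0=4, c1=133/8)
[Gauss-Seidel] macro 4: S0 reads c1=133/8 → after 3×micro: 3; S1 reads c0=3 → after 1×micro: 495/16 ⇒ (c0=3, c1=495/16)

first divergence at macro-step: 2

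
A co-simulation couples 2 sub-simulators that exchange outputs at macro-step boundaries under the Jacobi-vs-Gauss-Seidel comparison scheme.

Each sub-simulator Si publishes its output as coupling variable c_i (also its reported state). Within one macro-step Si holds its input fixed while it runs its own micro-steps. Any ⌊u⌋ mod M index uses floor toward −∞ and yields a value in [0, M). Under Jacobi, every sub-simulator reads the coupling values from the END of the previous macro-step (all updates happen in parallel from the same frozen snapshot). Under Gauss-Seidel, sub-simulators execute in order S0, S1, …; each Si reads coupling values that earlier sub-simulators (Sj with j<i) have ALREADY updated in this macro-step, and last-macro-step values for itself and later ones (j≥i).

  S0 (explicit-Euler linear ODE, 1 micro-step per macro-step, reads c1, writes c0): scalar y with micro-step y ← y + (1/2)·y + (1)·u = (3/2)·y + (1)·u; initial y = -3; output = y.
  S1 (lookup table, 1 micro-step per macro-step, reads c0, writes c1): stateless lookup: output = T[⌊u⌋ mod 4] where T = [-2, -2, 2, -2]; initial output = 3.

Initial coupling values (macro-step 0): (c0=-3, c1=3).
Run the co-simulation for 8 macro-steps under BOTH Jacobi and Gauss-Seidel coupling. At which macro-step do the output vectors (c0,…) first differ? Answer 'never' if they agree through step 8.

first divergence at macro-step: 1

[Jacobi] macro 1: S0 reads c1=3 → after 1×micro: -3/2; S1 reads c0=-3 → after 1×micro: -2 ⇒ (c0=-3/2, c1=-2)
[Jacobi] macro 2: S0 reads c1=-2 → after 1×micro: -17/4; S1 reads c0=-3/2 → after 1×micro: 2 ⇒ (c0=-17/4, c1=2)
[Jacobi] macro 3: S0 reads c1=2 → after 1×micro: -35/8; S1 reads c0=-17/4 → after 1×micro: -2 ⇒ (c0=-35/8, c1=-2)
[Jacobi] macro 4: S0 reads c1=-2 → after 1×micro: -137/16; S1 reads c0=-35/8 → after 1×micro: -2 ⇒ (c0=-137/16, c1=-2)
[Jacobi] macro 5: S0 reads c1=-2 → after 1×micro: -475/32; S1 reads c0=-137/16 → after 1×micro: -2 ⇒ (c0=-475/32, c1=-2)
[Jacobi] macro 6: S0 reads c1=-2 → after 1×micro: -1553/64; S1 reads c0=-475/32 → after 1×micro: -2 ⇒ (c0=-1553/64, c1=-2)
[Jacobi] macro 7: S0 reads c1=-2 → after 1×micro: -4915/128; S1 reads c0=-1553/64 → after 1×micro: -2 ⇒ (c0=-4915/128, c1=-2)
[Jacobi] macro 8: S0 reads c1=-2 → after 1×micro: -15257/256; S1 reads c0=-4915/128 → after 1×micro: -2 ⇒ (c0=-15257/256, c1=-2)
[Gauss-Seidel] macro 1: S0 reads c1=3 → after 1×micro: -3/2; S1 reads c0=-3/2 → after 1×micro: 2 ⇒ (c0=-3/2, c1=2)
[Gauss-Seidel] macro 2: S0 reads c1=2 → after 1×micro: -1/4; S1 reads c0=-1/4 → after 1×micro: -2 ⇒ (c0=-1/4, c1=-2)
[Gauss-Seidel] macro 3: S0 reads c1=-2 → after 1×micro: -19/8; S1 reads c0=-19/8 → after 1×micro: -2 ⇒ (c0=-19/8, c1=-2)
[Gauss-Seidel] macro 4: S0 reads c1=-2 → after 1×micro: -89/16; S1 reads c0=-89/16 → after 1×micro: 2 ⇒ (c0=-89/16, c1=2)
[Gauss-Seidel] macro 5: S0 reads c1=2 → after 1×micro: -203/32; S1 reads c0=-203/32 → after 1×micro: -2 ⇒ (c0=-203/32, c1=-2)
[Gauss-Seidel] macro 6: S0 reads c1=-2 → after 1×micro: -737/64; S1 reads c0=-737/64 → after 1×micro: -2 ⇒ (c0=-737/64, c1=-2)
[Gauss-Seidel] macro 7: S0 reads c1=-2 → after 1×micro: -2467/128; S1 reads c0=-2467/128 → after 1×micro: -2 ⇒ (c0=-2467/128, c1=-2)
[Gauss-Seidel] macro 8: S0 reads c1=-2 → after 1×micro: -7913/256; S1 reads c0=-7913/256 → after 1×micro: -2 ⇒ (c0=-7913/256, c1=-2)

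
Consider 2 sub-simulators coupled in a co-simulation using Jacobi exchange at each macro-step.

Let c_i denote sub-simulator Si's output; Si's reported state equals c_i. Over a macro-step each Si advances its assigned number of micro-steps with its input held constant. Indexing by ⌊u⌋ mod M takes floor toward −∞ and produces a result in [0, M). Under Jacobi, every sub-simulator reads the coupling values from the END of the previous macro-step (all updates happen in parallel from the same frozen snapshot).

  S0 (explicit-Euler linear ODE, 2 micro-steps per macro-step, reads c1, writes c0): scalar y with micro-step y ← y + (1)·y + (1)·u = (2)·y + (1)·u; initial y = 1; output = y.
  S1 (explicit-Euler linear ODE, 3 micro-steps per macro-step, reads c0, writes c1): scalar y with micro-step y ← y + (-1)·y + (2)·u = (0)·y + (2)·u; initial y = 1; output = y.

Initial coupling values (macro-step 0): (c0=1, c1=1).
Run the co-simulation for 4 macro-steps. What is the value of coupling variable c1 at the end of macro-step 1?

macro 1: S0 reads c1=1 → after 2×micro: 7; S1 reads c0=1 → after 3×micro: 2 ⇒ (c0=7, c1=2)
macro 2: S0 reads c1=2 → after 2×micro: 34; S1 reads c0=7 → after 3×micro: 14 ⇒ (c0=34, c1=14)
macro 3: S0 reads c1=14 → after 2×micro: 178; S1 reads c0=34 → after 3×micro: 68 ⇒ (c0=178, c1=68)
macro 4: S0 reads c1=68 → after 2×micro: 916; S1 reads c0=178 → after 3×micro: 356 ⇒ (c0=916, c1=356)

c1 at macro-step 1 = 2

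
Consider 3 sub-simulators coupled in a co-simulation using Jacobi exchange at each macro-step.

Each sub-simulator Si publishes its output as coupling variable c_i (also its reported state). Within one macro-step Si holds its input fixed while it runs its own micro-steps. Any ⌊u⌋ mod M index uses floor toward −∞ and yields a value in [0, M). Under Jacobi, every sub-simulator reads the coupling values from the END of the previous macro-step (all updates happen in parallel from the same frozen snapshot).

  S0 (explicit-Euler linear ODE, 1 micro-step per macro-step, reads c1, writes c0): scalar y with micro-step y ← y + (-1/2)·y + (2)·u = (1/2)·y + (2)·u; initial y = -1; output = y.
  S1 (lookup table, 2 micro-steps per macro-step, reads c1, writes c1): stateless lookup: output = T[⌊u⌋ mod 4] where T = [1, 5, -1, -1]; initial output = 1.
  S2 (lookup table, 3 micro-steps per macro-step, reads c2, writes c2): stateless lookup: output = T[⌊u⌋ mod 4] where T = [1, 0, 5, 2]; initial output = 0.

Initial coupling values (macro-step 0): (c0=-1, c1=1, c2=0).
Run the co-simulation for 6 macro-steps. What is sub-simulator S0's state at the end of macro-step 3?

macro 1: S0 reads c1=1 → after 1×micro: 3/2; S1 reads c1=1 → after 2×micro: 5; S2 reads c2=0 → after 3×micro: 1 ⇒ (c0=3/2, c1=5, c2=1)
macro 2: S0 reads c1=5 → after 1×micro: 43/4; S1 reads c1=5 → after 2×micro: 5; S2 reads c2=1 → after 3×micro: 0 ⇒ (c0=43/4, c1=5, c2=0)
macro 3: S0 reads c1=5 → after 1×micro: 123/8; S1 reads c1=5 → after 2×micro: 5; S2 reads c2=0 → after 3×micro: 1 ⇒ (c0=123/8, c1=5, c2=1)
macro 4: S0 reads c1=5 → after 1×micro: 283/16; S1 reads c1=5 → after 2×micro: 5; S2 reads c2=1 → after 3×micro: 0 ⇒ (c0=283/16, c1=5, c2=0)
macro 5: S0 reads c1=5 → after 1×micro: 603/32; S1 reads c1=5 → after 2×micro: 5; S2 reads c2=0 → after 3×micro: 1 ⇒ (c0=603/32, c1=5, c2=1)
macro 6: S0 reads c1=5 → after 1×micro: 1243/64; S1 reads c1=5 → after 2×micro: 5; S2 reads c2=1 → after 3×micro: 0 ⇒ (c0=1243/64, c1=5, c2=0)

S0 state at macro-step 3 = 123/8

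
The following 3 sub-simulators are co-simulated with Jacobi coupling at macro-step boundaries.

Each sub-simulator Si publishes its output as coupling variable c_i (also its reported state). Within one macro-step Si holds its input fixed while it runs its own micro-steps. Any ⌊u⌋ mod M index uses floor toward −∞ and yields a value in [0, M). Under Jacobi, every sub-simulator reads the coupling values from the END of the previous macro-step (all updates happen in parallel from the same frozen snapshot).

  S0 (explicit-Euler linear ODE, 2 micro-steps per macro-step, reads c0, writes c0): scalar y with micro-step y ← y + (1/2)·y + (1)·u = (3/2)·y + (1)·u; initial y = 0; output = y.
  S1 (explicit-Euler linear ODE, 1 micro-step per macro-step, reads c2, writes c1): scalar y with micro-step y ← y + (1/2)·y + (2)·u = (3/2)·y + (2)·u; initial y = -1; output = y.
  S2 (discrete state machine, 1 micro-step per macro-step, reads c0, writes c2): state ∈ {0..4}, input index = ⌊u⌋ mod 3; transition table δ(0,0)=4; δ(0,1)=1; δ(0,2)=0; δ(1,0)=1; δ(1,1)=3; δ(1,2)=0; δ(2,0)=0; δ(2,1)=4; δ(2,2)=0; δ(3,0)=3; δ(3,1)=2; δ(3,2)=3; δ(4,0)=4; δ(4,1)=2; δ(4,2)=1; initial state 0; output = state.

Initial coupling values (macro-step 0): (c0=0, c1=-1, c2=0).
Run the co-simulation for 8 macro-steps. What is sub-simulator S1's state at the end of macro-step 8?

macro 1: S0 reads c0=0 → after 2×micro: 0; S1 reads c2=0 → after 1×micro: -3/2; S2 reads c0=0 → after 1×micro: 4 ⇒ (c0=0, c1=-3/2, c2=4)
macro 2: S0 reads c0=0 → after 2×micro: 0; S1 reads c2=4 → after 1×micro: 23/4; S2 reads c0=0 → after 1×micro: 4 ⇒ (c0=0, c1=23/4, c2=4)
macro 3: S0 reads c0=0 → after 2×micro: 0; S1 reads c2=4 → after 1×micro: 133/8; S2 reads c0=0 → after 1×micro: 4 ⇒ (c0=0, c1=133/8, c2=4)
macro 4: S0 reads c0=0 → after 2×micro: 0; S1 reads c2=4 → after 1×micro: 527/16; S2 reads c0=0 → after 1×micro: 4 ⇒ (c0=0, c1=527/16, c2=4)
macro 5: S0 reads c0=0 → after 2×micro: 0; S1 reads c2=4 → after 1×micro: 1837/32; S2 reads c0=0 → after 1×micro: 4 ⇒ (c0=0, c1=1837/32, c2=4)
macro 6: S0 reads c0=0 → after 2×micro: 0; S1 reads c2=4 → after 1×micro: 6023/64; S2 reads c0=0 → after 1×micro: 4 ⇒ (c0=0, c1=6023/64, c2=4)
macro 7: S0 reads c0=0 → after 2×micro: 0; S1 reads c2=4 → after 1×micro: 19093/128; S2 reads c0=0 → after 1×micro: 4 ⇒ (c0=0, c1=19093/128, c2=4)
macro 8: S0 reads c0=0 → after 2×micro: 0; S1 reads c2=4 → after 1×micro: 59327/256; S2 reads c0=0 → after 1×micro: 4 ⇒ (c0=0, c1=59327/256, c2=4)

S1 state at macro-step 8 = 59327/256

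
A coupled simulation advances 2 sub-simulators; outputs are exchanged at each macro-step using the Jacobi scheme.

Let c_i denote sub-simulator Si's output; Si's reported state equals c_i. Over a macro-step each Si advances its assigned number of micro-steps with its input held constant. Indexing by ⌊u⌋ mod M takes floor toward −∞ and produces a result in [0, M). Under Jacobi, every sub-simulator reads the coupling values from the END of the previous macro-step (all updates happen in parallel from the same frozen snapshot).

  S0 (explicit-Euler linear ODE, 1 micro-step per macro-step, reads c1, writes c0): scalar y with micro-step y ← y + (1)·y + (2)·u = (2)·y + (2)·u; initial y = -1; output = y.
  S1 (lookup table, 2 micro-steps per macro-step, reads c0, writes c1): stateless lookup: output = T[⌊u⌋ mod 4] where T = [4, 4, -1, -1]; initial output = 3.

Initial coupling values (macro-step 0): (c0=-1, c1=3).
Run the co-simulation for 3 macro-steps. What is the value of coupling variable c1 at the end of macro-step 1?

c1 at macro-step 1 = -1

macro 1: S0 reads c1=3 → after 1×micro: 4; S1 reads c0=-1 → after 2×micro: -1 ⇒ (c0=4, c1=-1)
macro 2: S0 reads c1=-1 → after 1×micro: 6; S1 reads c0=4 → after 2×micro: 4 ⇒ (c0=6, c1=4)
macro 3: S0 reads c1=4 → after 1×micro: 20; S1 reads c0=6 → after 2×micro: -1 ⇒ (c0=20, c1=-1)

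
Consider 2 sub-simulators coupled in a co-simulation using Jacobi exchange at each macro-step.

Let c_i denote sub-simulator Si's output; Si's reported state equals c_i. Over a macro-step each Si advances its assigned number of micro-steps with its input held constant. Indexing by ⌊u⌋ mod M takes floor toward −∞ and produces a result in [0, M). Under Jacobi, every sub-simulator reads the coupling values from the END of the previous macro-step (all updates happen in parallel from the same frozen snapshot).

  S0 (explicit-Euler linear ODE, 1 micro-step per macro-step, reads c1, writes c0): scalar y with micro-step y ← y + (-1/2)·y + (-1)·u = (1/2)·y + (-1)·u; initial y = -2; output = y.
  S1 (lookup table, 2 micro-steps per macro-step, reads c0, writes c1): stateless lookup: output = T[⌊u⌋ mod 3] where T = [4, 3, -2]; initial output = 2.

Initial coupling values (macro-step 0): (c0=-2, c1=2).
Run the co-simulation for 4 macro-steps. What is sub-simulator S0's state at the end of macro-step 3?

S0 state at macro-step 3 = -25/4

macro 1: S0 reads c1=2 → after 1×micro: -3; S1 reads c0=-2 → after 2×micro: 3 ⇒ (c0=-3, c1=3)
macro 2: S0 reads c1=3 → after 1×micro: -9/2; S1 reads c0=-3 → after 2×micro: 4 ⇒ (c0=-9/2, c1=4)
macro 3: S0 reads c1=4 → after 1×micro: -25/4; S1 reads c0=-9/2 → after 2×micro: 3 ⇒ (c0=-25/4, c1=3)
macro 4: S0 reads c1=3 → after 1×micro: -49/8; S1 reads c0=-25/4 → after 2×micro: -2 ⇒ (c0=-49/8, c1=-2)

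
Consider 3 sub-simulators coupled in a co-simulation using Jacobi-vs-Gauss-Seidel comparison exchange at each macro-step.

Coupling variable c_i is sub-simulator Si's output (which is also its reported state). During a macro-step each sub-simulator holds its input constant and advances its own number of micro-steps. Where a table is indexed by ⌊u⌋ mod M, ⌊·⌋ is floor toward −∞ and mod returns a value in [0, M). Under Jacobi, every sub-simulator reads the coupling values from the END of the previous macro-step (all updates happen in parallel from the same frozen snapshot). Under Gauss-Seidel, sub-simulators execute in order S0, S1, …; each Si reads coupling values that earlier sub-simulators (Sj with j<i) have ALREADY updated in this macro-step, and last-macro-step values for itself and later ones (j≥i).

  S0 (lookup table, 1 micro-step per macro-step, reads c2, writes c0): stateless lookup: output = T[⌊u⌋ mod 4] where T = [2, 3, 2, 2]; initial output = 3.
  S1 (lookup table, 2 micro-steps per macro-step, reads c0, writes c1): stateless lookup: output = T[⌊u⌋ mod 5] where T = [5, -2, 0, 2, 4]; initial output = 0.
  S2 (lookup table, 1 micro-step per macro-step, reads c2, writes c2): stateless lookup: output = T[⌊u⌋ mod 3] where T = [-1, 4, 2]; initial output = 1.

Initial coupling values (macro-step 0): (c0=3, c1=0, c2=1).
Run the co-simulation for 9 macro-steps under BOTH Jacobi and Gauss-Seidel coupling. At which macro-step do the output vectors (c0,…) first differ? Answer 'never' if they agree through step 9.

first divergence at macro-step: 2

[Jacobi] macro 1: S0 reads c2=1 → after 1×micro: 3; S1 reads c0=3 → after 2×micro: 2; S2 reads c2=1 → after 1×micro: 4 ⇒ (c0=3, c1=2, c2=4)
[Jacobi] macro 2: S0 reads c2=4 → after 1×micro: 2; S1 reads c0=3 → after 2×micro: 2; S2 reads c2=4 → after 1×micro: 4 ⇒ (c0=2, c1=2, c2=4)
[Jacobi] macro 3: S0 reads c2=4 → after 1×micro: 2; S1 reads c0=2 → after 2×micro: 0; S2 reads c2=4 → after 1×micro: 4 ⇒ (c0=2, c1=0, c2=4)
[Jacobi] macro 4: S0 reads c2=4 → after 1×micro: 2; S1 reads c0=2 → after 2×micro: 0; S2 reads c2=4 → after 1×micro: 4 ⇒ (c0=2, c1=0, c2=4)
[Jacobi] macro 5: S0 reads c2=4 → after 1×micro: 2; S1 reads c0=2 → after 2×micro: 0; S2 reads c2=4 → after 1×micro: 4 ⇒ (c0=2, c1=0, c2=4)
[Jacobi] macro 6: S0 reads c2=4 → after 1×micro: 2; S1 reads c0=2 → after 2×micro: 0; S2 reads c2=4 → after 1×micro: 4 ⇒ (c0=2, c1=0, c2=4)
[Jacobi] macro 7: S0 reads c2=4 → after 1×micro: 2; S1 reads c0=2 → after 2×micro: 0; S2 reads c2=4 → after 1×micro: 4 ⇒ (c0=2, c1=0, c2=4)
[Jacobi] macro 8: S0 reads c2=4 → after 1×micro: 2; S1 reads c0=2 → after 2×micro: 0; S2 reads c2=4 → after 1×micro: 4 ⇒ (c0=2, c1=0, c2=4)
[Jacobi] macro 9: S0 reads c2=4 → after 1×micro: 2; S1 reads c0=2 → after 2×micro: 0; S2 reads c2=4 → after 1×micro: 4 ⇒ (c0=2, c1=0, c2=4)
[Gauss-Seidel] macro 1: S0 reads c2=1 → after 1×micro: 3; S1 reads c0=3 → after 2×micro: 2; S2 reads c2=1 → after 1×micro: 4 ⇒ (c0=3, c1=2, c2=4)
[Gauss-Seidel] macro 2: S0 reads c2=4 → after 1×micro: 2; S1 reads c0=2 → after 2×micro: 0; S2 reads c2=4 → after 1×micro: 4 ⇒ (c0=2, c1=0, c2=4)
[Gauss-Seidel] macro 3: S0 reads c2=4 → after 1×micro: 2; S1 reads c0=2 → after 2×micro: 0; S2 reads c2=4 → after 1×micro: 4 ⇒ (c0=2, c1=0, c2=4)
[Gauss-Seidel] macro 4: S0 reads c2=4 → after 1×micro: 2; S1 reads c0=2 → after 2×micro: 0; S2 reads c2=4 → after 1×micro: 4 ⇒ (c0=2, c1=0, c2=4)
[Gauss-Seidel] macro 5: S0 reads c2=4 → after 1×micro: 2; S1 reads c0=2 → after 2×micro: 0; S2 reads c2=4 → after 1×micro: 4 ⇒ (c0=2, c1=0, c2=4)
[Gauss-Seidel] macro 6: S0 reads c2=4 → after 1×micro: 2; S1 reads c0=2 → after 2×micro: 0; S2 reads c2=4 → after 1×micro: 4 ⇒ (c0=2, c1=0, c2=4)
[Gauss-Seidel] macro 7: S0 reads c2=4 → after 1×micro: 2; S1 reads c0=2 → after 2×micro: 0; S2 reads c2=4 → after 1×micro: 4 ⇒ (c0=2, c1=0, c2=4)
[Gauss-Seidel] macro 8: S0 reads c2=4 → after 1×micro: 2; S1 reads c0=2 → after 2×micro: 0; S2 reads c2=4 → after 1×micro: 4 ⇒ (c0=2, c1=0, c2=4)
[Gauss-Seidel] macro 9: S0 reads c2=4 → after 1×micro: 2; S1 reads c0=2 → after 2×micro: 0; S2 reads c2=4 → after 1×micro: 4 ⇒ (c0=2, c1=0, c2=4)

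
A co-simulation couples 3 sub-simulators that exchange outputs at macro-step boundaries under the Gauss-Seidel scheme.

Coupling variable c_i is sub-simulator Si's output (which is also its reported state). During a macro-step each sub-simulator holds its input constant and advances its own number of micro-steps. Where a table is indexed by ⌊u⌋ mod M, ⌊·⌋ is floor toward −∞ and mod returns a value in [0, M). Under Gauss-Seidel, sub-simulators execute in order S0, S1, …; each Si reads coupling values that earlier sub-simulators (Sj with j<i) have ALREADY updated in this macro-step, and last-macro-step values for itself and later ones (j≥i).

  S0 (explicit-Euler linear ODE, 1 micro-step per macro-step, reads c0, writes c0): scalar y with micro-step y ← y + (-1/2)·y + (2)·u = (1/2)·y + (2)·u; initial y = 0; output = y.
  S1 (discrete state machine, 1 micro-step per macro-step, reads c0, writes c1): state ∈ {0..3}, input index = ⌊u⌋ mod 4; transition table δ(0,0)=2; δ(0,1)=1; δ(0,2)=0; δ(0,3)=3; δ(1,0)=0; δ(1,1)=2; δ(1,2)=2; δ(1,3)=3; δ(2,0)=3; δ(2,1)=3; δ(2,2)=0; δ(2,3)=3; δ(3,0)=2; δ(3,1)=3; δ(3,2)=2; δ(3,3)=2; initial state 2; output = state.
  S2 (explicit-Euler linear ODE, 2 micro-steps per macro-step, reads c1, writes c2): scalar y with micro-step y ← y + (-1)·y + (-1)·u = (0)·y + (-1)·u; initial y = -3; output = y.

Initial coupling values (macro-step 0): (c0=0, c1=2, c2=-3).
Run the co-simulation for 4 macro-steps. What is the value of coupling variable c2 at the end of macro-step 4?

macro 1: S0 reads c0=0 → after 1×micro: 0; S1 reads c0=0 → after 1×micro: 3; S2 reads c1=3 → after 2×micro: -3 ⇒ (c0=0, c1=3, c2=-3)
macro 2: S0 reads c0=0 → after 1×micro: 0; S1 reads c0=0 → after 1×micro: 2; S2 reads c1=2 → after 2×micro: -2 ⇒ (c0=0, c1=2, c2=-2)
macro 3: S0 reads c0=0 → after 1×micro: 0; S1 reads c0=0 → after 1×micro: 3; S2 reads c1=3 → after 2×micro: -3 ⇒ (c0=0, c1=3, c2=-3)
macro 4: S0 reads c0=0 → after 1×micro: 0; S1 reads c0=0 → after 1×micro: 2; S2 reads c1=2 → after 2×micro: -2 ⇒ (c0=0, c1=2, c2=-2)

c2 at macro-step 4 = -2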